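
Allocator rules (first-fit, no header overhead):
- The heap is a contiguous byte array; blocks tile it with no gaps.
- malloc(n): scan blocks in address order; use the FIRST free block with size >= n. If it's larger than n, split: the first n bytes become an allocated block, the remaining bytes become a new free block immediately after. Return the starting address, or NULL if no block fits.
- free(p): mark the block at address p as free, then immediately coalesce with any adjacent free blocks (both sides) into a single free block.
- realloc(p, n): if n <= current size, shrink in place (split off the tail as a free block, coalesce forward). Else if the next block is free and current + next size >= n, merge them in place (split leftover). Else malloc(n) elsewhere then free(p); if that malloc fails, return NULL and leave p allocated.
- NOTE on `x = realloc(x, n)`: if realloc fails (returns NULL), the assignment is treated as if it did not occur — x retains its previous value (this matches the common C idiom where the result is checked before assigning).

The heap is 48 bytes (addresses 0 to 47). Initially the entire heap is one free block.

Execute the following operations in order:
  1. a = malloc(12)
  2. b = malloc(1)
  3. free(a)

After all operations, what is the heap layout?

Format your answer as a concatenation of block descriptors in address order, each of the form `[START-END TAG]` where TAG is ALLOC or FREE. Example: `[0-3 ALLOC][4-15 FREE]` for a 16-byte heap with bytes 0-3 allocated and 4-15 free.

Answer: [0-11 FREE][12-12 ALLOC][13-47 FREE]

Derivation:
Op 1: a = malloc(12) -> a = 0; heap: [0-11 ALLOC][12-47 FREE]
Op 2: b = malloc(1) -> b = 12; heap: [0-11 ALLOC][12-12 ALLOC][13-47 FREE]
Op 3: free(a) -> (freed a); heap: [0-11 FREE][12-12 ALLOC][13-47 FREE]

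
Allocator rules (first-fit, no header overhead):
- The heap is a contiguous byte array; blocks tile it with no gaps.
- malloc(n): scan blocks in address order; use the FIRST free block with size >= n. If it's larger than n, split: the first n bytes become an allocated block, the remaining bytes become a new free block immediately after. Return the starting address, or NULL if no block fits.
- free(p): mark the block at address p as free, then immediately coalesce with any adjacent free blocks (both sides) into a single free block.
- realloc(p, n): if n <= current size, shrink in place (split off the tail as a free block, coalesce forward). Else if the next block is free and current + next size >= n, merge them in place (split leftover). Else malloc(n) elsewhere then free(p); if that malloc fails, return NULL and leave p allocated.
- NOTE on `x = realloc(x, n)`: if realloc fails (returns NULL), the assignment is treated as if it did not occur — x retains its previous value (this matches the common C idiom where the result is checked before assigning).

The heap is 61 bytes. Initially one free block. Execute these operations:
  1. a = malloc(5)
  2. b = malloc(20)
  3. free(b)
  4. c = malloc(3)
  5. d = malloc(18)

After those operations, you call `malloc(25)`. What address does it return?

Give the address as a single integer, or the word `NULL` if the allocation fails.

Answer: 26

Derivation:
Op 1: a = malloc(5) -> a = 0; heap: [0-4 ALLOC][5-60 FREE]
Op 2: b = malloc(20) -> b = 5; heap: [0-4 ALLOC][5-24 ALLOC][25-60 FREE]
Op 3: free(b) -> (freed b); heap: [0-4 ALLOC][5-60 FREE]
Op 4: c = malloc(3) -> c = 5; heap: [0-4 ALLOC][5-7 ALLOC][8-60 FREE]
Op 5: d = malloc(18) -> d = 8; heap: [0-4 ALLOC][5-7 ALLOC][8-25 ALLOC][26-60 FREE]
malloc(25): first-fit scan over [0-4 ALLOC][5-7 ALLOC][8-25 ALLOC][26-60 FREE] -> 26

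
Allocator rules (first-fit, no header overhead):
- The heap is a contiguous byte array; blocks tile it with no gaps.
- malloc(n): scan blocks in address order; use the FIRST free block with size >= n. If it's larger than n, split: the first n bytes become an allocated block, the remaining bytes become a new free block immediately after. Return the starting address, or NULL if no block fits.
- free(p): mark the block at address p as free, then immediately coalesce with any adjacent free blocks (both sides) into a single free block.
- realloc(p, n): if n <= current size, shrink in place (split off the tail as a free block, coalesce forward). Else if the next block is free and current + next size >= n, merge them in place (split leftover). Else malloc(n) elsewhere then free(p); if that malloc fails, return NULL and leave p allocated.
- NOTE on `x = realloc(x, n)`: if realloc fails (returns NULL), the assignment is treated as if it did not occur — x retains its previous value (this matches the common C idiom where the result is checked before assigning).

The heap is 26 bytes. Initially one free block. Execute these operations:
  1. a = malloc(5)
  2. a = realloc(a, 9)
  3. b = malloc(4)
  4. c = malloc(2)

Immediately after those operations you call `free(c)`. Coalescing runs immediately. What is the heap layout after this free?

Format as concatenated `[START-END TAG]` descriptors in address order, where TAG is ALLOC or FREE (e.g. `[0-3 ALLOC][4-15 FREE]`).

Answer: [0-8 ALLOC][9-12 ALLOC][13-25 FREE]

Derivation:
Op 1: a = malloc(5) -> a = 0; heap: [0-4 ALLOC][5-25 FREE]
Op 2: a = realloc(a, 9) -> a = 0; heap: [0-8 ALLOC][9-25 FREE]
Op 3: b = malloc(4) -> b = 9; heap: [0-8 ALLOC][9-12 ALLOC][13-25 FREE]
Op 4: c = malloc(2) -> c = 13; heap: [0-8 ALLOC][9-12 ALLOC][13-14 ALLOC][15-25 FREE]
free(c): c = 13 -> block [13-14 ALLOC]; mark free, coalesce with adjacent free neighbors -> [0-8 ALLOC][9-12 ALLOC][13-25 FREE]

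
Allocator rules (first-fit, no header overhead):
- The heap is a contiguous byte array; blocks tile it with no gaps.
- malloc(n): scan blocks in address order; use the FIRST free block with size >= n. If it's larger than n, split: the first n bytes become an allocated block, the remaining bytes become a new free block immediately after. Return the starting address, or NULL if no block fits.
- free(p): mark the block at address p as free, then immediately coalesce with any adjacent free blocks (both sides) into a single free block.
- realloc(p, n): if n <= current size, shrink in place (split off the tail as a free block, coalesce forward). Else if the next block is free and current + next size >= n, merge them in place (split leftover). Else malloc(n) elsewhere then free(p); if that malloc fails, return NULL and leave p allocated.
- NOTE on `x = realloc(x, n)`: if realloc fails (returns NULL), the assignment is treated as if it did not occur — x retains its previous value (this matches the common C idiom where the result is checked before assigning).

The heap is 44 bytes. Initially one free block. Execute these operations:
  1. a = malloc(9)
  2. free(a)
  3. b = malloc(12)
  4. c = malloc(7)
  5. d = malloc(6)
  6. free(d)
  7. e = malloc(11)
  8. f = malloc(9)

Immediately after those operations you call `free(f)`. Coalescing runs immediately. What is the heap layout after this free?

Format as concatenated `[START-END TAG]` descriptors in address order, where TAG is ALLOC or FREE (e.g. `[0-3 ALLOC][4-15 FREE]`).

Answer: [0-11 ALLOC][12-18 ALLOC][19-29 ALLOC][30-43 FREE]

Derivation:
Op 1: a = malloc(9) -> a = 0; heap: [0-8 ALLOC][9-43 FREE]
Op 2: free(a) -> (freed a); heap: [0-43 FREE]
Op 3: b = malloc(12) -> b = 0; heap: [0-11 ALLOC][12-43 FREE]
Op 4: c = malloc(7) -> c = 12; heap: [0-11 ALLOC][12-18 ALLOC][19-43 FREE]
Op 5: d = malloc(6) -> d = 19; heap: [0-11 ALLOC][12-18 ALLOC][19-24 ALLOC][25-43 FREE]
Op 6: free(d) -> (freed d); heap: [0-11 ALLOC][12-18 ALLOC][19-43 FREE]
Op 7: e = malloc(11) -> e = 19; heap: [0-11 ALLOC][12-18 ALLOC][19-29 ALLOC][30-43 FREE]
Op 8: f = malloc(9) -> f = 30; heap: [0-11 ALLOC][12-18 ALLOC][19-29 ALLOC][30-38 ALLOC][39-43 FREE]
free(f): f = 30 -> block [30-38 ALLOC]; mark free, coalesce with adjacent free neighbors -> [0-11 ALLOC][12-18 ALLOC][19-29 ALLOC][30-43 FREE]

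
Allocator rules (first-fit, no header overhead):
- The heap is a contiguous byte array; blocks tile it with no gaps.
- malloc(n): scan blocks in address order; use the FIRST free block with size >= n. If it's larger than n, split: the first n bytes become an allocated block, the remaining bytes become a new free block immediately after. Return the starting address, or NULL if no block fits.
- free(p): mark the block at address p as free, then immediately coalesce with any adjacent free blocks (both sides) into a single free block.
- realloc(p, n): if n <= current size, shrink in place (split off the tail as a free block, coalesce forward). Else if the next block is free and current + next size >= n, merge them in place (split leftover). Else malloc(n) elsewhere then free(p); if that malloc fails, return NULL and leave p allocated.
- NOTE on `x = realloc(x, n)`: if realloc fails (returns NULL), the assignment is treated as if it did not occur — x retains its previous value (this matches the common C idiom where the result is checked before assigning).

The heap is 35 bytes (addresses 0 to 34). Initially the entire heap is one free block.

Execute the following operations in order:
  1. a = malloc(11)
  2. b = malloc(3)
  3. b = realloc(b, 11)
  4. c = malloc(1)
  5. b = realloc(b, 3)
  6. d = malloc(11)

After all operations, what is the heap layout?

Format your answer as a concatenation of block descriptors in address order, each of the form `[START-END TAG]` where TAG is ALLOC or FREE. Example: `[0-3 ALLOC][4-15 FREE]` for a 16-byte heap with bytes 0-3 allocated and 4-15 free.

Answer: [0-10 ALLOC][11-13 ALLOC][14-21 FREE][22-22 ALLOC][23-33 ALLOC][34-34 FREE]

Derivation:
Op 1: a = malloc(11) -> a = 0; heap: [0-10 ALLOC][11-34 FREE]
Op 2: b = malloc(3) -> b = 11; heap: [0-10 ALLOC][11-13 ALLOC][14-34 FREE]
Op 3: b = realloc(b, 11) -> b = 11; heap: [0-10 ALLOC][11-21 ALLOC][22-34 FREE]
Op 4: c = malloc(1) -> c = 22; heap: [0-10 ALLOC][11-21 ALLOC][22-22 ALLOC][23-34 FREE]
Op 5: b = realloc(b, 3) -> b = 11; heap: [0-10 ALLOC][11-13 ALLOC][14-21 FREE][22-22 ALLOC][23-34 FREE]
Op 6: d = malloc(11) -> d = 23; heap: [0-10 ALLOC][11-13 ALLOC][14-21 FREE][22-22 ALLOC][23-33 ALLOC][34-34 FREE]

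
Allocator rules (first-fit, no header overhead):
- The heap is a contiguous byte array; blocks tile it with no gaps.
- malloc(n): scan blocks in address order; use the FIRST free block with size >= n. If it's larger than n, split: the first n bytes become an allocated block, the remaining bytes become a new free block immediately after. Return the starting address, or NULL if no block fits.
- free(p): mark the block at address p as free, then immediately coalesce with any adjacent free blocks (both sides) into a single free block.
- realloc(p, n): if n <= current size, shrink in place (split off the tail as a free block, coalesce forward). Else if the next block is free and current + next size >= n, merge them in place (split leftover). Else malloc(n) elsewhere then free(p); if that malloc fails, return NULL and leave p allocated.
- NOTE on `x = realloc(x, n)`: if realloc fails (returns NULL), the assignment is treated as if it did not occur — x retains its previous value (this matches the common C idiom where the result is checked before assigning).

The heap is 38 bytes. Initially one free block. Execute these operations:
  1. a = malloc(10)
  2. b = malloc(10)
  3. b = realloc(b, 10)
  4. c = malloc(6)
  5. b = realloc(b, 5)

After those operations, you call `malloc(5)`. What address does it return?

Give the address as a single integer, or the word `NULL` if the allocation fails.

Answer: 15

Derivation:
Op 1: a = malloc(10) -> a = 0; heap: [0-9 ALLOC][10-37 FREE]
Op 2: b = malloc(10) -> b = 10; heap: [0-9 ALLOC][10-19 ALLOC][20-37 FREE]
Op 3: b = realloc(b, 10) -> b = 10; heap: [0-9 ALLOC][10-19 ALLOC][20-37 FREE]
Op 4: c = malloc(6) -> c = 20; heap: [0-9 ALLOC][10-19 ALLOC][20-25 ALLOC][26-37 FREE]
Op 5: b = realloc(b, 5) -> b = 10; heap: [0-9 ALLOC][10-14 ALLOC][15-19 FREE][20-25 ALLOC][26-37 FREE]
malloc(5): first-fit scan over [0-9 ALLOC][10-14 ALLOC][15-19 FREE][20-25 ALLOC][26-37 FREE] -> 15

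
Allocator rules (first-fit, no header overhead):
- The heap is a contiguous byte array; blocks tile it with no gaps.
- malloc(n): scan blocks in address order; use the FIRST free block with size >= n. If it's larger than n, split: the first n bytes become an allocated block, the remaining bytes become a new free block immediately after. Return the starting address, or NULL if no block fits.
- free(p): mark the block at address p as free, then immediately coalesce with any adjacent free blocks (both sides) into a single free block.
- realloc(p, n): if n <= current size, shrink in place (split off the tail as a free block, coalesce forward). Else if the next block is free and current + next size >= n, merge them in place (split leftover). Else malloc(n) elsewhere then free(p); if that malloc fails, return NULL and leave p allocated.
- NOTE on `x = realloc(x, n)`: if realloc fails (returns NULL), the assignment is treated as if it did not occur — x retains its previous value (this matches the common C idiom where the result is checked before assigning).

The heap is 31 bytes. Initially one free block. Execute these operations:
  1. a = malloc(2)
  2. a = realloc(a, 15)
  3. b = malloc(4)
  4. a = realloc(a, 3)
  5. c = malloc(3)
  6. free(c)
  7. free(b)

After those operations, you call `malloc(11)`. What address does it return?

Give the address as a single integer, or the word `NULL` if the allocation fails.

Answer: 3

Derivation:
Op 1: a = malloc(2) -> a = 0; heap: [0-1 ALLOC][2-30 FREE]
Op 2: a = realloc(a, 15) -> a = 0; heap: [0-14 ALLOC][15-30 FREE]
Op 3: b = malloc(4) -> b = 15; heap: [0-14 ALLOC][15-18 ALLOC][19-30 FREE]
Op 4: a = realloc(a, 3) -> a = 0; heap: [0-2 ALLOC][3-14 FREE][15-18 ALLOC][19-30 FREE]
Op 5: c = malloc(3) -> c = 3; heap: [0-2 ALLOC][3-5 ALLOC][6-14 FREE][15-18 ALLOC][19-30 FREE]
Op 6: free(c) -> (freed c); heap: [0-2 ALLOC][3-14 FREE][15-18 ALLOC][19-30 FREE]
Op 7: free(b) -> (freed b); heap: [0-2 ALLOC][3-30 FREE]
malloc(11): first-fit scan over [0-2 ALLOC][3-30 FREE] -> 3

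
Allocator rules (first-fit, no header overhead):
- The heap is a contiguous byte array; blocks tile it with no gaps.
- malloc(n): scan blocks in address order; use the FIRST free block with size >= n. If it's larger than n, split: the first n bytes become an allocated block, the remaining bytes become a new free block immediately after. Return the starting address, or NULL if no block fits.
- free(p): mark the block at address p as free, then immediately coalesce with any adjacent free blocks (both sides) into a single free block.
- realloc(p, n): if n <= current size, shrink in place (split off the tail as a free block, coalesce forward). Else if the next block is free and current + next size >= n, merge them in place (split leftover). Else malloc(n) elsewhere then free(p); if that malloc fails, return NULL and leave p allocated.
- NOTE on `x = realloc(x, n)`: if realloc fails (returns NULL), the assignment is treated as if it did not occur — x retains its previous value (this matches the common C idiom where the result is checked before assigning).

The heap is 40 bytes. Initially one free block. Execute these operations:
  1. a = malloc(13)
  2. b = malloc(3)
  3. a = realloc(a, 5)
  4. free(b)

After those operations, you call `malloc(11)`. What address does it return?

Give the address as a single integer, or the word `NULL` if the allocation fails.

Op 1: a = malloc(13) -> a = 0; heap: [0-12 ALLOC][13-39 FREE]
Op 2: b = malloc(3) -> b = 13; heap: [0-12 ALLOC][13-15 ALLOC][16-39 FREE]
Op 3: a = realloc(a, 5) -> a = 0; heap: [0-4 ALLOC][5-12 FREE][13-15 ALLOC][16-39 FREE]
Op 4: free(b) -> (freed b); heap: [0-4 ALLOC][5-39 FREE]
malloc(11): first-fit scan over [0-4 ALLOC][5-39 FREE] -> 5

Answer: 5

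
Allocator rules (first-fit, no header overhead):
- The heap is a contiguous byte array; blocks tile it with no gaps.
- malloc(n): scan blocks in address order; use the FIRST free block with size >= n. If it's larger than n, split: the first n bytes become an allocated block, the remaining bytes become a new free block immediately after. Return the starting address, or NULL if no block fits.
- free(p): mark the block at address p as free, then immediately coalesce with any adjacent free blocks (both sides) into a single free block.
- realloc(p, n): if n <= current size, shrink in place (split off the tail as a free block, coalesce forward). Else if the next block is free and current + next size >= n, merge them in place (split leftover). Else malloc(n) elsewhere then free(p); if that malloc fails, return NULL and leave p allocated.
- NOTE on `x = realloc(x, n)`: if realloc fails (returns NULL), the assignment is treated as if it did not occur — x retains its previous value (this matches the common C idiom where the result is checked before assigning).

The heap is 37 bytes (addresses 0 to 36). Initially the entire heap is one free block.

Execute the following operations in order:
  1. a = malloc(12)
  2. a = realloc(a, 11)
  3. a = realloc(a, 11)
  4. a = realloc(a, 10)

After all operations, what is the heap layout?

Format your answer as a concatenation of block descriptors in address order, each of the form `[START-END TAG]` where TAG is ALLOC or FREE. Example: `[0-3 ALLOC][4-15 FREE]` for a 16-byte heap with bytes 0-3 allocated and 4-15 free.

Op 1: a = malloc(12) -> a = 0; heap: [0-11 ALLOC][12-36 FREE]
Op 2: a = realloc(a, 11) -> a = 0; heap: [0-10 ALLOC][11-36 FREE]
Op 3: a = realloc(a, 11) -> a = 0; heap: [0-10 ALLOC][11-36 FREE]
Op 4: a = realloc(a, 10) -> a = 0; heap: [0-9 ALLOC][10-36 FREE]

Answer: [0-9 ALLOC][10-36 FREE]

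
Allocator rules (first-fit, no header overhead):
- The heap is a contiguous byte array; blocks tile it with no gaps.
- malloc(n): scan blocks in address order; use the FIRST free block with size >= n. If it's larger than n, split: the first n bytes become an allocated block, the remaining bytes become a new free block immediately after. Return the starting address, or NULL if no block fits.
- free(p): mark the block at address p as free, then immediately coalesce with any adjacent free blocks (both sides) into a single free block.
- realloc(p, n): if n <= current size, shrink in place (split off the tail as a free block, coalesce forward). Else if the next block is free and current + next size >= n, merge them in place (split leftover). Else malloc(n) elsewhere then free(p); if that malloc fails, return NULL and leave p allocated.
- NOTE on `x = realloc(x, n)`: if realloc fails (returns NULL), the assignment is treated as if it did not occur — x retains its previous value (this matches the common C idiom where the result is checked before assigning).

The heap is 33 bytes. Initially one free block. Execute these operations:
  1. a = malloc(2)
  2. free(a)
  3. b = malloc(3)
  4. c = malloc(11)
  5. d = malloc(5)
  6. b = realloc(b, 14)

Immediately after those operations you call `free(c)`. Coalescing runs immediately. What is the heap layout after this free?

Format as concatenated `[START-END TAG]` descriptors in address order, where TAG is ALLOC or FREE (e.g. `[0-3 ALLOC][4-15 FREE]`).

Answer: [0-13 FREE][14-18 ALLOC][19-32 ALLOC]

Derivation:
Op 1: a = malloc(2) -> a = 0; heap: [0-1 ALLOC][2-32 FREE]
Op 2: free(a) -> (freed a); heap: [0-32 FREE]
Op 3: b = malloc(3) -> b = 0; heap: [0-2 ALLOC][3-32 FREE]
Op 4: c = malloc(11) -> c = 3; heap: [0-2 ALLOC][3-13 ALLOC][14-32 FREE]
Op 5: d = malloc(5) -> d = 14; heap: [0-2 ALLOC][3-13 ALLOC][14-18 ALLOC][19-32 FREE]
Op 6: b = realloc(b, 14) -> b = 19; heap: [0-2 FREE][3-13 ALLOC][14-18 ALLOC][19-32 ALLOC]
free(c): c = 3 -> block [3-13 ALLOC]; mark free, coalesce with adjacent free neighbors -> [0-13 FREE][14-18 ALLOC][19-32 ALLOC]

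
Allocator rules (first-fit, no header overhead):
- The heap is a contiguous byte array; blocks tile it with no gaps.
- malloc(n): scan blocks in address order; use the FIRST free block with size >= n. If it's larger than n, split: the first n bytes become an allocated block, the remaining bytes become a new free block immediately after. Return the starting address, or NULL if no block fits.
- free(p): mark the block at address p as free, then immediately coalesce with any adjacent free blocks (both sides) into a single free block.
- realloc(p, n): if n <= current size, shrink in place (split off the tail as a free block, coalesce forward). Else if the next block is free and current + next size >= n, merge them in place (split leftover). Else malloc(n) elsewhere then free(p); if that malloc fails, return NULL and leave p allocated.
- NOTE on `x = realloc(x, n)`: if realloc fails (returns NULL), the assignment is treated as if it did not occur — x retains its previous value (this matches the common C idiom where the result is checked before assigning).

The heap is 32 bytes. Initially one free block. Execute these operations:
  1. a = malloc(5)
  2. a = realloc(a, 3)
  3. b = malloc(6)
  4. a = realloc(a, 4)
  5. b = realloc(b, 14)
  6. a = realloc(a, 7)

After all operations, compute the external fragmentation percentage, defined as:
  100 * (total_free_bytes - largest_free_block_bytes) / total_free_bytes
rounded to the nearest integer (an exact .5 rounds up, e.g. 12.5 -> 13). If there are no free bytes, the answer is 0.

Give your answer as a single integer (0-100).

Op 1: a = malloc(5) -> a = 0; heap: [0-4 ALLOC][5-31 FREE]
Op 2: a = realloc(a, 3) -> a = 0; heap: [0-2 ALLOC][3-31 FREE]
Op 3: b = malloc(6) -> b = 3; heap: [0-2 ALLOC][3-8 ALLOC][9-31 FREE]
Op 4: a = realloc(a, 4) -> a = 9; heap: [0-2 FREE][3-8 ALLOC][9-12 ALLOC][13-31 FREE]
Op 5: b = realloc(b, 14) -> b = 13; heap: [0-8 FREE][9-12 ALLOC][13-26 ALLOC][27-31 FREE]
Op 6: a = realloc(a, 7) -> a = 0; heap: [0-6 ALLOC][7-12 FREE][13-26 ALLOC][27-31 FREE]
Free blocks: [6 5] total_free=11 largest=6 -> 100*(11-6)/11 = 500/11 ≈ 45.455 -> rounds to 45

Answer: 45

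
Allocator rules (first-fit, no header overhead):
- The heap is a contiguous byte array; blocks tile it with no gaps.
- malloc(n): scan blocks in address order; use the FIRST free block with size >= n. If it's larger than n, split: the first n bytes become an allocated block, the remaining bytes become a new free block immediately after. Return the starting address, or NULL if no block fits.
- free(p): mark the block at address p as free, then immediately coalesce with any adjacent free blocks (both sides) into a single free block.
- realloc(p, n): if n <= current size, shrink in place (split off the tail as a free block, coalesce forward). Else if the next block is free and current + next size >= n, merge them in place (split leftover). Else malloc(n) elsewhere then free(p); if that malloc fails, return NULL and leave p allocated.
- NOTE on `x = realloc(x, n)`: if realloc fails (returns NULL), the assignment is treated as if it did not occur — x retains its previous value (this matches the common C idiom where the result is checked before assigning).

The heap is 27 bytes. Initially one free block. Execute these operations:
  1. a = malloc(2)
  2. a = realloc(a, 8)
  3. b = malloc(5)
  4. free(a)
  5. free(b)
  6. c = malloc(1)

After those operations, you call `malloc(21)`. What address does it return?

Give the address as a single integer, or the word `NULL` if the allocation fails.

Op 1: a = malloc(2) -> a = 0; heap: [0-1 ALLOC][2-26 FREE]
Op 2: a = realloc(a, 8) -> a = 0; heap: [0-7 ALLOC][8-26 FREE]
Op 3: b = malloc(5) -> b = 8; heap: [0-7 ALLOC][8-12 ALLOC][13-26 FREE]
Op 4: free(a) -> (freed a); heap: [0-7 FREE][8-12 ALLOC][13-26 FREE]
Op 5: free(b) -> (freed b); heap: [0-26 FREE]
Op 6: c = malloc(1) -> c = 0; heap: [0-0 ALLOC][1-26 FREE]
malloc(21): first-fit scan over [0-0 ALLOC][1-26 FREE] -> 1

Answer: 1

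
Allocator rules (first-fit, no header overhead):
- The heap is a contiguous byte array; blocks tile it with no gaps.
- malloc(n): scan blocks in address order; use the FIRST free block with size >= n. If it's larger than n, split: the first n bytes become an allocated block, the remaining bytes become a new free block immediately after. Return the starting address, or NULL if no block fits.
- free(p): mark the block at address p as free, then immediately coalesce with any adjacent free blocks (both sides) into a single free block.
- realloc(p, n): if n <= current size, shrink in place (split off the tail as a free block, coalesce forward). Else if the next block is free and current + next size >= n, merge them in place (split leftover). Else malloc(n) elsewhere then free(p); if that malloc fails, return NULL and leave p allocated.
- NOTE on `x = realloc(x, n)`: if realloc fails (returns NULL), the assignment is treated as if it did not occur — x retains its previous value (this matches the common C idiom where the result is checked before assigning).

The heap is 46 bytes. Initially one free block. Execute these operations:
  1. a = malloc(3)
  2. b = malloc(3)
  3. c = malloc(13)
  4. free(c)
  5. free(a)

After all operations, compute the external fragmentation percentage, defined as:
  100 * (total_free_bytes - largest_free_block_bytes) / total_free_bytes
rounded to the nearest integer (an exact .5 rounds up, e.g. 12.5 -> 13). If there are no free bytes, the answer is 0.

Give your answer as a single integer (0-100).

Answer: 7

Derivation:
Op 1: a = malloc(3) -> a = 0; heap: [0-2 ALLOC][3-45 FREE]
Op 2: b = malloc(3) -> b = 3; heap: [0-2 ALLOC][3-5 ALLOC][6-45 FREE]
Op 3: c = malloc(13) -> c = 6; heap: [0-2 ALLOC][3-5 ALLOC][6-18 ALLOC][19-45 FREE]
Op 4: free(c) -> (freed c); heap: [0-2 ALLOC][3-5 ALLOC][6-45 FREE]
Op 5: free(a) -> (freed a); heap: [0-2 FREE][3-5 ALLOC][6-45 FREE]
Free blocks: [3 40] total_free=43 largest=40 -> 100*(43-40)/43 = 300/43 ≈ 6.977 -> rounds to 7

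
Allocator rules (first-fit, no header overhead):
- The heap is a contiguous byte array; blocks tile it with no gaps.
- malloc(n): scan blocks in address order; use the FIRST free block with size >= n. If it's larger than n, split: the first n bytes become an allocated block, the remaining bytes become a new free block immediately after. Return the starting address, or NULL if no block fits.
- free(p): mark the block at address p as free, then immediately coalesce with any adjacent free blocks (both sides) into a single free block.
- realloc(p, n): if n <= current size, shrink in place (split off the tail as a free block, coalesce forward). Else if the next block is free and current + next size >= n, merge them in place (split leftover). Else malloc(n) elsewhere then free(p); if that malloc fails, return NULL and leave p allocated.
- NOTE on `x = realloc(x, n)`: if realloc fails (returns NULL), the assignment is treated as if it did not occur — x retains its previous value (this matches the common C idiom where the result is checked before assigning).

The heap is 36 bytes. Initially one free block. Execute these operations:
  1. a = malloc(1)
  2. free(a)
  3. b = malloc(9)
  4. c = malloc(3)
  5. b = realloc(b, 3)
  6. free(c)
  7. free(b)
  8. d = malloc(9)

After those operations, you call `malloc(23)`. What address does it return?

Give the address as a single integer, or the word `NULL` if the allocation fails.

Answer: 9

Derivation:
Op 1: a = malloc(1) -> a = 0; heap: [0-0 ALLOC][1-35 FREE]
Op 2: free(a) -> (freed a); heap: [0-35 FREE]
Op 3: b = malloc(9) -> b = 0; heap: [0-8 ALLOC][9-35 FREE]
Op 4: c = malloc(3) -> c = 9; heap: [0-8 ALLOC][9-11 ALLOC][12-35 FREE]
Op 5: b = realloc(b, 3) -> b = 0; heap: [0-2 ALLOC][3-8 FREE][9-11 ALLOC][12-35 FREE]
Op 6: free(c) -> (freed c); heap: [0-2 ALLOC][3-35 FREE]
Op 7: free(b) -> (freed b); heap: [0-35 FREE]
Op 8: d = malloc(9) -> d = 0; heap: [0-8 ALLOC][9-35 FREE]
malloc(23): first-fit scan over [0-8 ALLOC][9-35 FREE] -> 9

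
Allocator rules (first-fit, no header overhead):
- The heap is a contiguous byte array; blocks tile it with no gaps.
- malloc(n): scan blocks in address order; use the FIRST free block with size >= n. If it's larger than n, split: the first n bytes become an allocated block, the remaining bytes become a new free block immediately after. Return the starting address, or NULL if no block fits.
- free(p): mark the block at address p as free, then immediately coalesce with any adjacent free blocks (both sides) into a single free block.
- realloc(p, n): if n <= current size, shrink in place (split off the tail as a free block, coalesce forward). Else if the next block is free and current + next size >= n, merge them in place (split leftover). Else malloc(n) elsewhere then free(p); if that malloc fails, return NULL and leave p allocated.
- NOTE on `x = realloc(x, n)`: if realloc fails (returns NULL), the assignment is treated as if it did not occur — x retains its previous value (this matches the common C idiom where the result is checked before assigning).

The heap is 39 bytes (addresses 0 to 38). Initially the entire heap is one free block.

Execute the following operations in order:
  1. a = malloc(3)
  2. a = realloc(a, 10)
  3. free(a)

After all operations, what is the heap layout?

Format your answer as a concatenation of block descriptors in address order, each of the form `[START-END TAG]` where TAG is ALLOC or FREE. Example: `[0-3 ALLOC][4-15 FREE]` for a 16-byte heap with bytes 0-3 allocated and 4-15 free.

Op 1: a = malloc(3) -> a = 0; heap: [0-2 ALLOC][3-38 FREE]
Op 2: a = realloc(a, 10) -> a = 0; heap: [0-9 ALLOC][10-38 FREE]
Op 3: free(a) -> (freed a); heap: [0-38 FREE]

Answer: [0-38 FREE]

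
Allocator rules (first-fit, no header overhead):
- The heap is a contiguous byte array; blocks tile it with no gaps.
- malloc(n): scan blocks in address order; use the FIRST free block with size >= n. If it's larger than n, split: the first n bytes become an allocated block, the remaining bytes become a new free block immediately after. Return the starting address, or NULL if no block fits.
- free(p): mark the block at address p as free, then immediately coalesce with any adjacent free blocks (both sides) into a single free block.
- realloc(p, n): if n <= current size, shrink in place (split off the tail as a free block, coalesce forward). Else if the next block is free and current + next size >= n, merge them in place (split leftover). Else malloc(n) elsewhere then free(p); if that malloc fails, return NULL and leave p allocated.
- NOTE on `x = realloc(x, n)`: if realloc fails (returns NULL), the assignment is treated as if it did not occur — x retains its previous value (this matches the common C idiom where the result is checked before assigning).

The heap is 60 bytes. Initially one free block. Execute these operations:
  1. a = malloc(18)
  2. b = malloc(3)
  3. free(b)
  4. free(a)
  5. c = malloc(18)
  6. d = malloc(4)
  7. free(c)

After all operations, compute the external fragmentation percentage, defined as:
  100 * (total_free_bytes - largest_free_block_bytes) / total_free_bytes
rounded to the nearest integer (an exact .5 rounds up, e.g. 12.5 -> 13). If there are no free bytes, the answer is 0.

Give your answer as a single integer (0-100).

Answer: 32

Derivation:
Op 1: a = malloc(18) -> a = 0; heap: [0-17 ALLOC][18-59 FREE]
Op 2: b = malloc(3) -> b = 18; heap: [0-17 ALLOC][18-20 ALLOC][21-59 FREE]
Op 3: free(b) -> (freed b); heap: [0-17 ALLOC][18-59 FREE]
Op 4: free(a) -> (freed a); heap: [0-59 FREE]
Op 5: c = malloc(18) -> c = 0; heap: [0-17 ALLOC][18-59 FREE]
Op 6: d = malloc(4) -> d = 18; heap: [0-17 ALLOC][18-21 ALLOC][22-59 FREE]
Op 7: free(c) -> (freed c); heap: [0-17 FREE][18-21 ALLOC][22-59 FREE]
Free blocks: [18 38] total_free=56 largest=38 -> 100*(56-38)/56 = 1800/56 ≈ 32.143 -> rounds to 32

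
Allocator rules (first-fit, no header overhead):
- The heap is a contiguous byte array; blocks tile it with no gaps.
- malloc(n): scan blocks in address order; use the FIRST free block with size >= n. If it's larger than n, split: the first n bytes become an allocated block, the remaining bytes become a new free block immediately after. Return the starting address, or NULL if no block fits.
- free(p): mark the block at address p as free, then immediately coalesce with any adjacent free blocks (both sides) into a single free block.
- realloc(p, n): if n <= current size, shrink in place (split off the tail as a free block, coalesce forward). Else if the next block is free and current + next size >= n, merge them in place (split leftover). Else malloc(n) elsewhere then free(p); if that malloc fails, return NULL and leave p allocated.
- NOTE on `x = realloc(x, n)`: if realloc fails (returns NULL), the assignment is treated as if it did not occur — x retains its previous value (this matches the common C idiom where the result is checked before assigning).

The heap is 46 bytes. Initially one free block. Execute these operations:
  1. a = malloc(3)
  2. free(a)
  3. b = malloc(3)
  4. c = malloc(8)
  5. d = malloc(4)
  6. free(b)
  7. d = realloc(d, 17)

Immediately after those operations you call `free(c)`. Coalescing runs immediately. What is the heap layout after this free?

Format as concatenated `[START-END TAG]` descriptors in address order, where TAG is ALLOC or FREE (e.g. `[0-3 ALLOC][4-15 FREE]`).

Op 1: a = malloc(3) -> a = 0; heap: [0-2 ALLOC][3-45 FREE]
Op 2: free(a) -> (freed a); heap: [0-45 FREE]
Op 3: b = malloc(3) -> b = 0; heap: [0-2 ALLOC][3-45 FREE]
Op 4: c = malloc(8) -> c = 3; heap: [0-2 ALLOC][3-10 ALLOC][11-45 FREE]
Op 5: d = malloc(4) -> d = 11; heap: [0-2 ALLOC][3-10 ALLOC][11-14 ALLOC][15-45 FREE]
Op 6: free(b) -> (freed b); heap: [0-2 FREE][3-10 ALLOC][11-14 ALLOC][15-45 FREE]
Op 7: d = realloc(d, 17) -> d = 11; heap: [0-2 FREE][3-10 ALLOC][11-27 ALLOC][28-45 FREE]
free(c): c = 3 -> block [3-10 ALLOC]; mark free, coalesce with adjacent free neighbors -> [0-10 FREE][11-27 ALLOC][28-45 FREE]

Answer: [0-10 FREE][11-27 ALLOC][28-45 FREE]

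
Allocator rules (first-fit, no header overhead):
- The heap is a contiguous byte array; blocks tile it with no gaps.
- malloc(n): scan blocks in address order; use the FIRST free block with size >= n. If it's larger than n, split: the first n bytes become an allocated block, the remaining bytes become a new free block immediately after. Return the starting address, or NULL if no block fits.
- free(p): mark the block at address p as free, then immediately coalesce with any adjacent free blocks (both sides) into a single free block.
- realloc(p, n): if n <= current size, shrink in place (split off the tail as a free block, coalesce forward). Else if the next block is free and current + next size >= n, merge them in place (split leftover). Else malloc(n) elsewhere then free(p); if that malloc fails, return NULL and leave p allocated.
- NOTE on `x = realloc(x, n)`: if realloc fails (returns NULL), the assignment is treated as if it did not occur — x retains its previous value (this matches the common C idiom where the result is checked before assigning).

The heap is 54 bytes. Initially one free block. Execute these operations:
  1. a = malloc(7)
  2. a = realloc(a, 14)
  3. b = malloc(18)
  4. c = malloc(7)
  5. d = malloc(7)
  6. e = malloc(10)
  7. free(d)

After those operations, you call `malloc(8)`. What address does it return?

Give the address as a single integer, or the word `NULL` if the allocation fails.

Answer: 39

Derivation:
Op 1: a = malloc(7) -> a = 0; heap: [0-6 ALLOC][7-53 FREE]
Op 2: a = realloc(a, 14) -> a = 0; heap: [0-13 ALLOC][14-53 FREE]
Op 3: b = malloc(18) -> b = 14; heap: [0-13 ALLOC][14-31 ALLOC][32-53 FREE]
Op 4: c = malloc(7) -> c = 32; heap: [0-13 ALLOC][14-31 ALLOC][32-38 ALLOC][39-53 FREE]
Op 5: d = malloc(7) -> d = 39; heap: [0-13 ALLOC][14-31 ALLOC][32-38 ALLOC][39-45 ALLOC][46-53 FREE]
Op 6: e = malloc(10) -> e = NULL; heap: [0-13 ALLOC][14-31 ALLOC][32-38 ALLOC][39-45 ALLOC][46-53 FREE]
Op 7: free(d) -> (freed d); heap: [0-13 ALLOC][14-31 ALLOC][32-38 ALLOC][39-53 FREE]
malloc(8): first-fit scan over [0-13 ALLOC][14-31 ALLOC][32-38 ALLOC][39-53 FREE] -> 39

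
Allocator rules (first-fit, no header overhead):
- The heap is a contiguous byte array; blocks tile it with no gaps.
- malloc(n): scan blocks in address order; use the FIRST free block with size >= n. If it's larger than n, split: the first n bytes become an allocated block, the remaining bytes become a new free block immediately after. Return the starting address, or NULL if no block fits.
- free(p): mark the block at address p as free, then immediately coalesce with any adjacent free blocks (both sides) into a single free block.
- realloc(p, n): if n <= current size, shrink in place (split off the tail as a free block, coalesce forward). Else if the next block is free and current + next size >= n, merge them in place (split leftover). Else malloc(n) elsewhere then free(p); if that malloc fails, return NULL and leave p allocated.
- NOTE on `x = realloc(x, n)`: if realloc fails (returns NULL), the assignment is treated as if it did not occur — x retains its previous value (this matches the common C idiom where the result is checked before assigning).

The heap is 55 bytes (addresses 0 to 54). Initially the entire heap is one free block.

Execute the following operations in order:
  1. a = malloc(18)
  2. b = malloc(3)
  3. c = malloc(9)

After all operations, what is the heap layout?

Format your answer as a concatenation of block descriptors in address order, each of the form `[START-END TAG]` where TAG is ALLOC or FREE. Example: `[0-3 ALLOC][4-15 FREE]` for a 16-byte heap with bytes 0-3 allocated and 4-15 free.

Op 1: a = malloc(18) -> a = 0; heap: [0-17 ALLOC][18-54 FREE]
Op 2: b = malloc(3) -> b = 18; heap: [0-17 ALLOC][18-20 ALLOC][21-54 FREE]
Op 3: c = malloc(9) -> c = 21; heap: [0-17 ALLOC][18-20 ALLOC][21-29 ALLOC][30-54 FREE]

Answer: [0-17 ALLOC][18-20 ALLOC][21-29 ALLOC][30-54 FREE]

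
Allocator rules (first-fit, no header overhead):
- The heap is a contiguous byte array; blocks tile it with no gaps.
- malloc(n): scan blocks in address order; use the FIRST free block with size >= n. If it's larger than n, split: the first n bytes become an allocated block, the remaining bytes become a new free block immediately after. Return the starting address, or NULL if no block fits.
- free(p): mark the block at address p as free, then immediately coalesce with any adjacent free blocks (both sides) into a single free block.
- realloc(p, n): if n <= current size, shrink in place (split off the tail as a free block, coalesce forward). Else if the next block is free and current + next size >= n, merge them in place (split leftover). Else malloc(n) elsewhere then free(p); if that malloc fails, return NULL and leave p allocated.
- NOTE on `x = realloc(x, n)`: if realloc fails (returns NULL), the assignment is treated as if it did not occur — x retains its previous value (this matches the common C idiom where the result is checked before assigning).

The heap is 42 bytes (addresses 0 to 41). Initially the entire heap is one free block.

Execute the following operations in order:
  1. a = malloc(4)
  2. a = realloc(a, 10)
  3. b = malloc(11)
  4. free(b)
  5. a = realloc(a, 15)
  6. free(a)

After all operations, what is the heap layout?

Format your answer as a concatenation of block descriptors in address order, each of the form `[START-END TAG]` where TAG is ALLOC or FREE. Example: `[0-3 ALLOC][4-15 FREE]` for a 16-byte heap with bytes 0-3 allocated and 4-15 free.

Op 1: a = malloc(4) -> a = 0; heap: [0-3 ALLOC][4-41 FREE]
Op 2: a = realloc(a, 10) -> a = 0; heap: [0-9 ALLOC][10-41 FREE]
Op 3: b = malloc(11) -> b = 10; heap: [0-9 ALLOC][10-20 ALLOC][21-41 FREE]
Op 4: free(b) -> (freed b); heap: [0-9 ALLOC][10-41 FREE]
Op 5: a = realloc(a, 15) -> a = 0; heap: [0-14 ALLOC][15-41 FREE]
Op 6: free(a) -> (freed a); heap: [0-41 FREE]

Answer: [0-41 FREE]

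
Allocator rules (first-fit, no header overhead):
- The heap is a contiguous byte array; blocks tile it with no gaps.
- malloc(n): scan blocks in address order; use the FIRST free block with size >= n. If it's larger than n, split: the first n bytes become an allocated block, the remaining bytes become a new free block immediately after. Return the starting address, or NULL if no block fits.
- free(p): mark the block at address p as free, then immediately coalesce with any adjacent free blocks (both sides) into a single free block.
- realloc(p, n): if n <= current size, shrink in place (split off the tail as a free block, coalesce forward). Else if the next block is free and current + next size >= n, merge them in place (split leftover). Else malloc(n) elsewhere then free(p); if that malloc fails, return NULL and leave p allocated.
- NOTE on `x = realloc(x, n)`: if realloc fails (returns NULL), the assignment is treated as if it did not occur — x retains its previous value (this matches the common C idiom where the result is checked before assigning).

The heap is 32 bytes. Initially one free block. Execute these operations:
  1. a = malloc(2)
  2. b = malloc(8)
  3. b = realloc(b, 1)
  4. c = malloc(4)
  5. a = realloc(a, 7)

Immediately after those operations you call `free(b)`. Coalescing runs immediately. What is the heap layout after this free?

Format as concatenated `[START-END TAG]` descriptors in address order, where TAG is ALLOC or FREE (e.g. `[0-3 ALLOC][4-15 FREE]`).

Op 1: a = malloc(2) -> a = 0; heap: [0-1 ALLOC][2-31 FREE]
Op 2: b = malloc(8) -> b = 2; heap: [0-1 ALLOC][2-9 ALLOC][10-31 FREE]
Op 3: b = realloc(b, 1) -> b = 2; heap: [0-1 ALLOC][2-2 ALLOC][3-31 FREE]
Op 4: c = malloc(4) -> c = 3; heap: [0-1 ALLOC][2-2 ALLOC][3-6 ALLOC][7-31 FREE]
Op 5: a = realloc(a, 7) -> a = 7; heap: [0-1 FREE][2-2 ALLOC][3-6 ALLOC][7-13 ALLOC][14-31 FREE]
free(b): b = 2 -> block [2-2 ALLOC]; mark free, coalesce with adjacent free neighbors -> [0-2 FREE][3-6 ALLOC][7-13 ALLOC][14-31 FREE]

Answer: [0-2 FREE][3-6 ALLOC][7-13 ALLOC][14-31 FREE]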